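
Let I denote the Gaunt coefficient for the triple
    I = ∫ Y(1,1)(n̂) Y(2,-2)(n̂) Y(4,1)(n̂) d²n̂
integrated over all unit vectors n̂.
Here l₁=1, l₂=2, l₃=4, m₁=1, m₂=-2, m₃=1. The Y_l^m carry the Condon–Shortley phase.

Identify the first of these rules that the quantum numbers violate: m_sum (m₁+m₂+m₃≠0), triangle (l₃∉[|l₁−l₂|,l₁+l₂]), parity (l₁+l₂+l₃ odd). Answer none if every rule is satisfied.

triangle

Σmᵢ = 0  ✓
l₃∈[|l₁−l₂|,l₁+l₂]=[1,3], have l₃=4  ✗
Σlᵢ = 7 ⇒ odd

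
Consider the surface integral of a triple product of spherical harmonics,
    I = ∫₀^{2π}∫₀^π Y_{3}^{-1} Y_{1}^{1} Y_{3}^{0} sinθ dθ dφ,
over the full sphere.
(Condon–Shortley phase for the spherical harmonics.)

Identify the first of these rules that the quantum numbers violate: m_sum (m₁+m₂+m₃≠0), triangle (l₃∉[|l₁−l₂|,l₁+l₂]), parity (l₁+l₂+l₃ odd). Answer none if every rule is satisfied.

m₁+m₂+m₃ = -1 + 1 + 0 = 0  ✓
triangle: |3−1|=2 ≤ l₃=3 ≤ 3+1=4  ✓
parity: l₁+l₂+l₃ = 7 is odd  ✗

parity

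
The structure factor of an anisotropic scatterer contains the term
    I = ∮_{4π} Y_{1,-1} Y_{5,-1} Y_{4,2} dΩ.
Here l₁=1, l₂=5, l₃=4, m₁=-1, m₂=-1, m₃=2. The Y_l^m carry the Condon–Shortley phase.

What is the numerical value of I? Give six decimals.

m-sum 0 ✓  L=10 even ✓  4≤4≤6 ✓
Π(2lᵢ+1) = 3×11×9 = 297
triangle coeff Δ(1,5,4) = 1/495
Σ_t [1,1]: t=1:−1/576 = -1/576
(3j)²=5/99 [(1 5 4; 0 0 0)], sign=-1
Σ_t [2,2]: t=2:+1/2880 = 1/2880
(3j)²=2/165 [(1 5 4; -1 -1 2)], sign=+1
⇒ 4πI² = 2/11
I = (-1)√(2/11/(4π)) = -0.12028562

-0.120286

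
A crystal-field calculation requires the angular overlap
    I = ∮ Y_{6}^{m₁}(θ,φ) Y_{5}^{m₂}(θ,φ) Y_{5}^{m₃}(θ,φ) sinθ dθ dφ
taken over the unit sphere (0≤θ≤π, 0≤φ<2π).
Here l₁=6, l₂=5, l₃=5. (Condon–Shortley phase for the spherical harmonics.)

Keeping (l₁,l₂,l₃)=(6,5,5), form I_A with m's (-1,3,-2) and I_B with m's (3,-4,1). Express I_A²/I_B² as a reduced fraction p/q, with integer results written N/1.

28/45

Shared (l₁,l₂,l₃)=(6,5,5): N and (l;000)² cancel in I_A²/I_B².
A: Δ = 6!·6!·4!/17! = 1/28588560; Racah Σ t=4..6: t=4:+1/41472 t=5:−1/34560 t=6:+1/345600 = -1/518400; ⇒ 3j(6 5 5; -1 3 -2)² = 7/36465, sgn +1
B: Δ = 6!·6!·4!/17! = 1/28588560; Racah Σ t=0..1: t=0:+1/155520 t=1:−1/138240 = -1/1244160; ⇒ 3j(6 5 5; 3 -4 1)² = 3/9724, sgn -1
I_A²/I_B² = (7/36465)/(3/9724) = 28/45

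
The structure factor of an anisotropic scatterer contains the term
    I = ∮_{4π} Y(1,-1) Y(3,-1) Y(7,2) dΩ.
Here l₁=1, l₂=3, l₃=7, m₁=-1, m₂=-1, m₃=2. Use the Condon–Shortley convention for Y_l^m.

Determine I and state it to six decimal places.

0.000000

|1−3|≤7≤1+3 violated ⇒ I = 0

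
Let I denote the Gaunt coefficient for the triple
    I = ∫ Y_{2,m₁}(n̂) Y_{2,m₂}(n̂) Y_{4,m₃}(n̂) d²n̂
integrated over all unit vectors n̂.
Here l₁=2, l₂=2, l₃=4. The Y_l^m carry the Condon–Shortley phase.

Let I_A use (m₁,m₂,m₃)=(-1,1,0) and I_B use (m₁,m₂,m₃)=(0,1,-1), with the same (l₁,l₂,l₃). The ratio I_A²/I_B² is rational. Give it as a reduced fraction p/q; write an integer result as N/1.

Shared (l₁,l₂,l₃)=(2,2,4): N and (l;000)² cancel in I_A²/I_B².
A: Δ = 0!·4!·4!/9! = 1/630; Racah Σ t=0..0: t=0:+1/36 = 1/36; ⇒ 3j(2 2 4; -1 1 0)² = 8/315, sgn +1
B: Δ = 0!·4!·4!/9! = 1/630; Racah Σ t=0..0: t=0:+1/24 = 1/24; ⇒ 3j(2 2 4; 0 1 -1)² = 1/21, sgn -1
I_A²/I_B² = (8/315)/(1/21) = 8/15

8/15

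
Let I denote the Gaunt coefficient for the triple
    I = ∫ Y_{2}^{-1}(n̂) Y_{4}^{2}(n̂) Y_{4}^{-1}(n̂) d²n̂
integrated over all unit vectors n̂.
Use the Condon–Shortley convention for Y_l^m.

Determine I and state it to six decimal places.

Rules hold: Σm=0, L=10 even, 2≤4≤6.
N = 5·9·9 = 405
Δ = 2!·2!·6!/11! = 1/13860
Racah Σ t=0..2: t=0:+1/192 t=1:−1/36 t=2:+1/192 = -5/288
⇒ 3j(2 4 4; 0 0 0)² = 20/693, sgn -1
Racah Σ t=1..2: t=1:−1/240 t=2:+1/96 = 1/160
⇒ 3j(2 4 4; -1 2 -1)² = 27/1540, sgn -1
4πI² = N·(3j₀)²·(3jₘ)² = 1215/5929
I = +1·√(0.204925/4π) = 0.12770047

0.127700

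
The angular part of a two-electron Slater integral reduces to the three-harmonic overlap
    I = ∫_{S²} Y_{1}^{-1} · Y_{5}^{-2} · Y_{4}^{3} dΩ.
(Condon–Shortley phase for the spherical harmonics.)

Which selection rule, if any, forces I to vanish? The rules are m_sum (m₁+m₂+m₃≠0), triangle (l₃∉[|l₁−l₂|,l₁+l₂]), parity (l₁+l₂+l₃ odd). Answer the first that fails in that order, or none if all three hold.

Σmᵢ = 0  ✓
l₃∈[|l₁−l₂|,l₁+l₂]=[4,6], have l₃=4  ✓
Σlᵢ = 10 ⇒ even  ✓

none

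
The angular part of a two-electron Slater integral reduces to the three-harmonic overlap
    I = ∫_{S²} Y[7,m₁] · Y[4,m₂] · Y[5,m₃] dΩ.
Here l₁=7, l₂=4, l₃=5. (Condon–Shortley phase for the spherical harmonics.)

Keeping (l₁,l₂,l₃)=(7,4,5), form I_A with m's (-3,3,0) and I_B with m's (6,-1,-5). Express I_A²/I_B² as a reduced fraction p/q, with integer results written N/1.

l's match ⇒ only the (l;m) 3-j factors differ between A and B.
A: triangle coeff Δ(7,4,5) = 1/6126120; Σ_t [5,6]: t=5:−1/172800 t=6:+1/414720 = -7/2073600; (3j)²=343/29172 [(7 4 5; -3 3 0)], sign=+1
B: triangle coeff Δ(7,4,5) = 1/6126120; Σ_t [1,1]: t=1:−1/9676800 = -1/9676800; (3j)²=27/952 [(7 4 5; 6 -1 -5)], sign=-1
I_A²/I_B² = (343/29172)/(27/952) = 4802/11583

4802/11583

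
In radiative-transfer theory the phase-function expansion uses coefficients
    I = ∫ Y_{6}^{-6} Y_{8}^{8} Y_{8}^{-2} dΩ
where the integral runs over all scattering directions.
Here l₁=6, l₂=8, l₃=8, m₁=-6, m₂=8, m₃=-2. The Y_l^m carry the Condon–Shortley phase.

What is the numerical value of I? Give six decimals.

-0.031624

m-sum 0 ✓  L=22 even ✓  2≤8≤14 ✓
Π(2lᵢ+1) = 13×17×17 = 3757
triangle coeff Δ(6,8,8) = 1/13742520792
Σ_t [0,6]: t=0:+1/41803776000 t=1:−1/435456000 t=2:+1/39813120 t=3:−1/18662400 t=4:+1/39813120 t=5:−1/435456000 t=6:+1/41803776000 = -11/1393459200
(3j)²=600/96577 [(6 8 8; 0 0 0)], sign=-1
Σ_t [6,6]: t=6:+1/1881169920000 = 1/1881169920000
(3j)²=4/7429 [(6 8 8; -6 8 -2)], sign=+1
⇒ 4πI² = 2400/190969
I = (-1)√(2400/190969/(4π)) = -0.03162418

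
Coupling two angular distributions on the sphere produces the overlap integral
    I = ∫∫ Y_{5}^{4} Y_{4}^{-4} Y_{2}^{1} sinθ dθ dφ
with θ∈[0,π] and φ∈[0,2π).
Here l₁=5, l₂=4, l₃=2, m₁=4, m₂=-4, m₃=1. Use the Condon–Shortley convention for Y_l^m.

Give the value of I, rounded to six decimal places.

0.000000

Σmᵢ = 1 ≠ 0, so the φ-integral vanishes; I = 0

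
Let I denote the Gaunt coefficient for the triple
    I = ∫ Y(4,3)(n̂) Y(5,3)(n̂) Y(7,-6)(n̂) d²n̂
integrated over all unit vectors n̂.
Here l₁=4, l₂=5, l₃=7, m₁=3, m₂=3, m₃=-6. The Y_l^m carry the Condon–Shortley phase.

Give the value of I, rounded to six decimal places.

0.136138

m-sum 0 ✓  L=16 even ✓  1≤7≤9 ✓
Π(2lᵢ+1) = 9×11×15 = 1485
triangle coeff Δ(4,5,7) = 1/6126120
Σ_t [0,2]: t=0:+1/69120 t=1:−1/20736 t=2:+1/69120 = -1/51840
(3j)²=280/21879 [(4 5 7; 0 0 0)], sign=+1
Σ_t [0,1]: t=0:+1/9676800 t=1:−1/3628800 = -1/5806080
(3j)²=5/408 [(4 5 7; 3 3 -6)], sign=+1
⇒ 4πI² = 875/3757
I = (+1)√(875/3757/(4π)) = 0.13613773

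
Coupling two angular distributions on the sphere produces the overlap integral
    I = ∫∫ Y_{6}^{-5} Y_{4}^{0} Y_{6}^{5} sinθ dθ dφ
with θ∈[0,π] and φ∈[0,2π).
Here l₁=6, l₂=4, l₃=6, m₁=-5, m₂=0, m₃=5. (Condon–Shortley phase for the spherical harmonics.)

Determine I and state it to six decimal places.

Rules hold: Σm=0, L=16 even, 2≤6≤10.
N = 13·9·13 = 1521
Δ = 4!·8!·4!/17! = 1/15315300
Racah Σ t=0..4: t=0:+1/829440 t=1:−1/25920 t=2:+1/9216 t=3:−1/25920 t=4:+1/829440 = 7/207360
⇒ 3j(6 4 6; 0 0 0)² = 28/2431, sgn +1
Racah Σ t=3..4: t=3:−1/1451520 t=4:+1/2903040 = -1/2903040
⇒ 3j(6 4 6; -5 0 5)² = 11/1547, sgn +1
4πI² = N·(3j₀)²·(3jₘ)² = 36/289
I = +1·√(0.124567/4π) = 0.09956287

0.099563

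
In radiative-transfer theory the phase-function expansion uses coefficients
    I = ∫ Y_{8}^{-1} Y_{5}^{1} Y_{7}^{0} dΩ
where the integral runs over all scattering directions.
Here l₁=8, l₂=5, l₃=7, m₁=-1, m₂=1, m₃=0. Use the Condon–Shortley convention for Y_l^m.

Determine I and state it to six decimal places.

Rules hold: Σm=0, L=20 even, 3≤7≤13.
N = 17·11·15 = 2805
Δ = 6!·10!·4!/21! = 1/814773960
Racah Σ t=1..5: t=1:−1/87091200 t=2:+1/4976640 t=3:−1/2073600 t=4:+1/4976640 t=5:−1/87091200 = -1/9676800
⇒ 3j(8 5 7; 0 0 0)² = 360/46189, sgn +1
Racah Σ t=2..6: t=2:+1/34836480 t=3:−1/3732480 t=4:+1/2764800 t=5:−1/12441600 t=6:+1/522547200 = 23/522547200
⇒ 3j(8 5 7; -1 1 0)² = 529/277134, sgn -1
4πI² = N·(3j₀)²·(3jₘ)² = 476100/11408683
I = -1·√(0.0417314/4π) = -0.05762705

-0.057627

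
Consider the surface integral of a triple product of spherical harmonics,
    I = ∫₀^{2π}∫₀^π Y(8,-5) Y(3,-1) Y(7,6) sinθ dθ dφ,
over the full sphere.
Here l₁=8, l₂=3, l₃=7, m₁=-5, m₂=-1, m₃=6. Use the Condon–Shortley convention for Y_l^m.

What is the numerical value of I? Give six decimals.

0.166985

Rules hold: Σm=0, L=18 even, 5≤7≤11.
N = 17·7·15 = 1785
Δ = 4!·12!·2!/19! = 1/5290740
Racah Σ t=1..3: t=1:−1/7257600 t=2:+1/2073600 t=3:−1/7257600 = 1/4838400
⇒ 3j(8 3 7; 0 0 0)² = 252/20995, sgn -1
Racah Σ t=1..2: t=1:−1/2874009600 t=2:+1/319334400 = 1/359251200
⇒ 3j(8 3 7; -5 -1 6)² = 1664/101745, sgn -1
4πI² = N·(3j₀)²·(3jₘ)² = 10752/30685
I = +1·√(0.350399/4π) = 0.16698468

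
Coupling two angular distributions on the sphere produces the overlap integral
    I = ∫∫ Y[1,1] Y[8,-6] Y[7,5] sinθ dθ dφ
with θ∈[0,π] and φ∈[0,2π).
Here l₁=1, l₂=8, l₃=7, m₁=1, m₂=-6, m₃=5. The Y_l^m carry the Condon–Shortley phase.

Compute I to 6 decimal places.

0.291881

Rules hold: Σm=0, L=16 even, 7≤7≤9.
N = 3·17·15 = 765
Δ = 2!·0!·14!/17! = 1/2040
Racah Σ t=1..1: t=1:−1/25401600 = -1/25401600
⇒ 3j(1 8 7; 0 0 0)² = 8/255, sgn +1
Racah Σ t=0..0: t=0:+1/1916006400 = 1/1916006400
⇒ 3j(1 8 7; 1 -6 5)² = 91/2040, sgn +1
4πI² = N·(3j₀)²·(3jₘ)² = 91/85
I = +1·√(1.07059/4π) = 0.29188132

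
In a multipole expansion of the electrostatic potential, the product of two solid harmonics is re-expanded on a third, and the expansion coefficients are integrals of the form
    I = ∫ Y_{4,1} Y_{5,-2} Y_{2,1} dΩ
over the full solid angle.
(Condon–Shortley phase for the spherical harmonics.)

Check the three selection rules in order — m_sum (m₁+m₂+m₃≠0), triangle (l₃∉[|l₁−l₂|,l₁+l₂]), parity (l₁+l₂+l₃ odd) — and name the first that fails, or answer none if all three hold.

parity

azimuthal sum: 1 − 2 + 1 = 0  ✓
1 ≤ 2 ≤ 9 (triangle on l)  ✓
L = 4 + 5 + 2 = 11 (odd)  ✗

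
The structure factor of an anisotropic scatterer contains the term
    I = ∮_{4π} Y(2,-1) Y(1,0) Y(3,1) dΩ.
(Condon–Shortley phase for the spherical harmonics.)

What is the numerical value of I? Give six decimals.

-0.233597

m-sum 0 ✓  L=6 even ✓  1≤3≤3 ✓
Π(2lᵢ+1) = 5×3×7 = 105
triangle coeff Δ(2,1,3) = 1/105
Σ_t [0,0]: t=0:+1/4 = 1/4
(3j)²=3/35 [(2 1 3; 0 0 0)], sign=-1
Σ_t [0,0]: t=0:+1/6 = 1/6
(3j)²=8/105 [(2 1 3; -1 0 1)], sign=+1
⇒ 4πI² = 24/35
I = (-1)√(24/35/(4π)) = -0.23359668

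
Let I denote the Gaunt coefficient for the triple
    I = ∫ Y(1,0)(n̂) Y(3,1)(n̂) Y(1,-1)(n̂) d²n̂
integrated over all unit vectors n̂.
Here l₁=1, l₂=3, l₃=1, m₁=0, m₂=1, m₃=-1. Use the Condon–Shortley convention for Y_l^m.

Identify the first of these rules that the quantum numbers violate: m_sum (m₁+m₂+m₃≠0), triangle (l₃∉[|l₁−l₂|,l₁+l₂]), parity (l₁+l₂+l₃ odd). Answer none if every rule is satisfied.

Σmᵢ = 0  ✓
l₃∈[|l₁−l₂|,l₁+l₂]=[2,4], have l₃=1  ✗
Σlᵢ = 5 ⇒ odd

triangle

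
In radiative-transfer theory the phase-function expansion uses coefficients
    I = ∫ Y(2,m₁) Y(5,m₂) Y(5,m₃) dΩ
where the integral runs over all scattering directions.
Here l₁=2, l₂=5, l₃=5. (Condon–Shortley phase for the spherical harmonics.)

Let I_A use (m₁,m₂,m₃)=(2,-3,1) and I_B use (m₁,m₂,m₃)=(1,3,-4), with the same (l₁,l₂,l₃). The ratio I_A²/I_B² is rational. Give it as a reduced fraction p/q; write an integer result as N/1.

Shared (l₁,l₂,l₃)=(2,5,5): N and (l;000)² cancel in I_A²/I_B².
A: Δ = 2!·2!·8!/13! = 1/38610; Racah Σ t=0..0: t=0:+1/5760 = 1/5760; ⇒ 3j(2 5 5; 2 -3 1)² = 56/2145, sgn +1
B: Δ = 2!·2!·8!/13! = 1/38610; Racah Σ t=0..1: t=0:+1/80640 t=1:−1/10080 = -1/11520; ⇒ 3j(2 5 5; 1 3 -4)² = 49/1430, sgn +1
I_A²/I_B² = (56/2145)/(49/1430) = 16/21

16/21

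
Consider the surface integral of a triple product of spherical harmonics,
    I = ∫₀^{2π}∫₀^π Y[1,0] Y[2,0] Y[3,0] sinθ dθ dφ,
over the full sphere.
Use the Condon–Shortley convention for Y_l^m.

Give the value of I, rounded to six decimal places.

m-sum 0 ✓  L=6 even ✓  1≤3≤3 ✓
Π(2lᵢ+1) = 3×5×7 = 105
triangle coeff Δ(1,2,3) = 1/105
Σ_t [0,0]: t=0:+1/4 = 1/4
(3j)²=3/35 [(1 2 3; 0 0 0)], sign=-1
(m-triple is (0,0,0) — same symbol as above.)
⇒ 4πI² = 27/35
I = (+1)√(27/35/(4π)) = 0.24776670

0.247767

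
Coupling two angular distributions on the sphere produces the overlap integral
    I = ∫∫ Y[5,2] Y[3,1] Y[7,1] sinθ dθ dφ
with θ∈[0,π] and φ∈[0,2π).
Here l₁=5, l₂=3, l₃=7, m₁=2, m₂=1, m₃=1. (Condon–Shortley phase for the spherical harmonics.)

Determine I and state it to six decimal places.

0.000000

Σmᵢ = 4 ≠ 0, so the φ-integral vanishes; I = 0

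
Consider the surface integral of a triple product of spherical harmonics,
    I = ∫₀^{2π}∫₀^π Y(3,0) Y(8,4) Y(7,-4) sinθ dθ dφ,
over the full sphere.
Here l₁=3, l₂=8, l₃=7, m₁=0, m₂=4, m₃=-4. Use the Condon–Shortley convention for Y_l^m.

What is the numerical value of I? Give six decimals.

Checks pass: Σm=0; 18 even; l₃=7∈[5,11].
(2·3+1)(2·8+1)(2·7+1) = 1785
Δ: 4! 2! 12! / 19! → 1/5290740
sum: t=1:−1/7257600 t=2:+1/2073600 t=3:−1/7257600 = 1/4838400
3j²(3 8 7; 0 0 0) = Δ·Π!·Σ² = 252/20995  (sign -1)
sum: t=1:−1/479001600 t=2:+1/29030400 t=3:−1/26127360 = -17/2874009600
3j²(3 8 7; 0 4 -4) = Δ·Π!·Σ² = 17/25935  (sign +1)
combine: 4πI² = 1785·252/20995·17/25935 = 4284/305045
take √, sign -1: I = -0.03343011

-0.033430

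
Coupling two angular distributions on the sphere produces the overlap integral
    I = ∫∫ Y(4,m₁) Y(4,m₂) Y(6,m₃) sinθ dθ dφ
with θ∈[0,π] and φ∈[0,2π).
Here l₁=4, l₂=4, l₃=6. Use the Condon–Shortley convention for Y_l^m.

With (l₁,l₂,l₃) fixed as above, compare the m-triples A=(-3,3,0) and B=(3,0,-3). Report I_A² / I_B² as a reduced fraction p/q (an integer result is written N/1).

289/300

Same 4,4,6: normalisation and zero-m 3j drop out of the ratio.
A: Δ: 2! 6! 6! / 15! → 1/1261260; sum: t=1:−1/518400 t=2:+1/28800 = 17/518400; 3j²(4 4 6; -3 3 0) = Δ·Π!·Σ² = 289/25740  (sign +1)
B: Δ: 2! 6! 6! / 15! → 1/1261260; sum: t=0:+1/11520 t=1:−1/25920 = 1/20736; 3j²(4 4 6; 3 0 -3) = Δ·Π!·Σ² = 5/429  (sign -1)
I_A²/I_B² = (289/25740)/(5/429) = 289/300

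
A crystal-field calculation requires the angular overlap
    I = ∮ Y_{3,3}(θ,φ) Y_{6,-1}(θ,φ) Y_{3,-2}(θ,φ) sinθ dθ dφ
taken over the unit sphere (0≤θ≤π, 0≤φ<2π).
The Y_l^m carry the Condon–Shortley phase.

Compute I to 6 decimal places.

m-sum 0 ✓  L=12 even ✓  3≤3≤9 ✓
Π(2lᵢ+1) = 7×13×7 = 637
triangle coeff Δ(3,6,3) = 1/12012
Σ_t [3,3]: t=3:−1/1296 = -1/1296
(3j)²=100/3003 [(3 6 3; 0 0 0)], sign=+1
Σ_t [0,0]: t=0:+1/86400 = 1/86400
(3j)²=1/1716 [(3 6 3; 3 -1 -2)], sign=-1
⇒ 4πI² = 175/14157
I = (-1)√(175/14157/(4π)) = -0.03136379

-0.031364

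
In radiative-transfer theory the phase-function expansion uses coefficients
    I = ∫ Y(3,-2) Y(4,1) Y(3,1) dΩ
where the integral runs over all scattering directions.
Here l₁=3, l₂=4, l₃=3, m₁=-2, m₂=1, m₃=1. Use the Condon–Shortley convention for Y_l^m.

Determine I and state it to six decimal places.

0.145070

m-sum 0 ✓  L=10 even ✓  1≤3≤7 ✓
Π(2lᵢ+1) = 7×9×7 = 441
triangle coeff Δ(3,4,3) = 1/34650
Σ_t [1,3]: t=1:−1/72 t=2:+1/16 t=3:−1/72 = 5/144
(3j)²=2/77 [(3 4 3; 0 0 0)], sign=-1
Σ_t [3,4]: t=3:−1/48 t=4:+1/144 = -1/72
(3j)²=16/693 [(3 4 3; -2 1 1)], sign=-1
⇒ 4πI² = 32/121
I = (+1)√(32/121/(4π)) = 0.14506992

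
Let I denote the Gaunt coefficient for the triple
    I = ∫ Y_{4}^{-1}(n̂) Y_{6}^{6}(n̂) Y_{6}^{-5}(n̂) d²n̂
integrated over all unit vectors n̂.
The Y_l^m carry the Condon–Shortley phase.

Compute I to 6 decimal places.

Rules hold: Σm=0, L=16 even, 2≤6≤10.
N = 9·13·13 = 1521
Δ = 4!·4!·8!/17! = 1/15315300
Racah Σ t=0..4: t=0:+1/829440 t=1:−1/25920 t=2:+1/9216 t=3:−1/25920 t=4:+1/829440 = 7/207360
⇒ 3j(4 6 6; 0 0 0)² = 28/2431, sgn +1
Racah Σ t=4..4: t=4:+1/5806080 = 1/5806080
⇒ 3j(4 6 6; -1 6 -5)² = 165/6188, sgn -1
4πI² = N·(3j₀)²·(3jₘ)² = 135/289
I = -1·√(0.467128/4π) = -0.19280266

-0.192803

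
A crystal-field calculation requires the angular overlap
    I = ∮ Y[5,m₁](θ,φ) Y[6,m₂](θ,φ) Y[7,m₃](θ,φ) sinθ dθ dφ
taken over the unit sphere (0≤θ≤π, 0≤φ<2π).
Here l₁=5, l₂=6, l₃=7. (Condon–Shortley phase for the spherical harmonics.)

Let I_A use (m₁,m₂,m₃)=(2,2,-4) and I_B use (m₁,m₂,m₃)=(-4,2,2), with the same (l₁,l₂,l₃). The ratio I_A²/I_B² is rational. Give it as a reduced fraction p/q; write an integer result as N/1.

24057/19208

Same 5,6,7: normalisation and zero-m 3j drop out of the ratio.
A: Δ: 4! 6! 8! / 19! → 1/174594420; sum: t=0:+1/34836480 t=1:−1/1451520 t=2:+1/691200 t=3:−1/3110400 = 1/2150400; 3j²(5 6 7; 2 2 -4) = Δ·Π!·Σ² = 729/83980  (sign -1)
B: Δ: 4! 6! 8! / 19! → 1/174594420; sum: t=3:−1/3110400 t=4:+1/1658880 = 7/24883200; 3j²(5 6 7; -4 2 2) = Δ·Π!·Σ² = 4802/692835  (sign -1)
I_A²/I_B² = (729/83980)/(4802/692835) = 24057/19208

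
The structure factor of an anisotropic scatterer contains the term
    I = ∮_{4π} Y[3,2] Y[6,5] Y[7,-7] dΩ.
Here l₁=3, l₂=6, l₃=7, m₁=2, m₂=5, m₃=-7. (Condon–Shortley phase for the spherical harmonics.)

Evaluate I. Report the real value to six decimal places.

Rules hold: Σm=0, L=16 even, 3≤7≤9.
N = 7·13·15 = 1365
Δ = 2!·4!·10!/17! = 1/2042040
Racah Σ t=0..2: t=0:+1/207360 t=1:−1/57600 t=2:+1/207360 = -1/129600
⇒ 3j(3 6 7; 0 0 0)² = 168/12155, sgn +1
Racah Σ t=1..1: t=1:−1/87091200 = -1/87091200
⇒ 3j(3 6 7; 2 5 -7)² = 11/408, sgn -1
4πI² = N·(3j₀)²·(3jₘ)² = 147/289
I = -1·√(0.508651/4π) = -0.20118927

-0.201189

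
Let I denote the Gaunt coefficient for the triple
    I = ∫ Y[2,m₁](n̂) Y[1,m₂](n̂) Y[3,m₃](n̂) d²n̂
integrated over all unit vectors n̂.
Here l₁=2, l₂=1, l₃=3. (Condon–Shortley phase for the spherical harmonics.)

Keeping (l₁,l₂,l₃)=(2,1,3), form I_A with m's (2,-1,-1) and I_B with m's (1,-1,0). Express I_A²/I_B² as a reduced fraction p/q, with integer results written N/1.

1/3

l's match ⇒ only the (l;m) 3-j factors differ between A and B.
A: triangle coeff Δ(2,1,3) = 1/105; Σ_t [0,0]: t=0:+1/48 = 1/48; (3j)²=1/105 [(2 1 3; 2 -1 -1)], sign=+1
B: triangle coeff Δ(2,1,3) = 1/105; Σ_t [0,0]: t=0:+1/12 = 1/12; (3j)²=1/35 [(2 1 3; 1 -1 0)], sign=-1
I_A²/I_B² = (1/105)/(1/35) = 1/3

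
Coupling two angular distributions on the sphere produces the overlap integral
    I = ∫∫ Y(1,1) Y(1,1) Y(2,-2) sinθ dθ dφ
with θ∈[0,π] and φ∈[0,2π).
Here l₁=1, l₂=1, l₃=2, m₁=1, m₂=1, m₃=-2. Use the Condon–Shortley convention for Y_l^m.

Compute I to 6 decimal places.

Checks pass: Σm=0; 4 even; l₃=2∈[0,2].
(2·1+1)(2·1+1)(2·2+1) = 45
Δ: 0! 2! 2! / 5! → 1/30
sum: t=0:+1/1 = 1/1
3j²(1 1 2; 0 0 0) = Δ·Π!·Σ² = 2/15  (sign +1)
sum: t=0:+1/4 = 1/4
3j²(1 1 2; 1 1 -2) = Δ·Π!·Σ² = 1/5  (sign +1)
combine: 4πI² = 45·2/15·1/5 = 6/5
take √, sign +1: I = 0.30901936

0.309019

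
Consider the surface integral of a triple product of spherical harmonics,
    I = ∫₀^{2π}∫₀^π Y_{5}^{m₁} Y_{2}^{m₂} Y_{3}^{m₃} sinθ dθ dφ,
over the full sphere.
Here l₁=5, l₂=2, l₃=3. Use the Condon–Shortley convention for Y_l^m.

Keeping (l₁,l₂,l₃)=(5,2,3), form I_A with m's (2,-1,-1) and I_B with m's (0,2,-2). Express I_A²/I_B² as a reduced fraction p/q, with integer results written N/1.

Same 5,2,3: normalisation and zero-m 3j drop out of the ratio.
A: Δ: 4! 6! 0! / 11! → 1/2310; sum: t=1:−1/288 = -1/288; 3j²(5 2 3; 2 -1 -1) = Δ·Π!·Σ² = 1/22  (sign -1)
B: Δ: 4! 6! 0! / 11! → 1/2310; sum: t=4:+1/2880 = 1/2880; 3j²(5 2 3; 0 2 -2) = Δ·Π!·Σ² = 1/462  (sign -1)
I_A²/I_B² = (1/22)/(1/462) = 21/1

21/1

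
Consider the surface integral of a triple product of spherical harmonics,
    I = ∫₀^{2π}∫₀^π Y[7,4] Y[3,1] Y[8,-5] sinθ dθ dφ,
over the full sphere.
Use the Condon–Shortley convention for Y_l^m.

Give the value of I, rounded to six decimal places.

-0.120760

Rules hold: Σm=0, L=18 even, 4≤8≤10.
N = 15·7·17 = 1785
Δ = 2!·12!·4!/19! = 1/5290740
Racah Σ t=0..2: t=0:+1/7257600 t=1:−1/2073600 t=2:+1/7257600 = -1/4838400
⇒ 3j(7 3 8; 0 0 0)² = 252/20995, sgn -1
Racah Σ t=0..2: t=0:+1/104509440 t=1:−1/43545600 t=2:+1/319334400 = -59/5748019200
⇒ 3j(7 3 8; 4 1 -5)² = 3481/406980, sgn +1
4πI² = N·(3j₀)²·(3jₘ)² = 73101/398905
I = -1·√(0.183254/4π) = -0.12075969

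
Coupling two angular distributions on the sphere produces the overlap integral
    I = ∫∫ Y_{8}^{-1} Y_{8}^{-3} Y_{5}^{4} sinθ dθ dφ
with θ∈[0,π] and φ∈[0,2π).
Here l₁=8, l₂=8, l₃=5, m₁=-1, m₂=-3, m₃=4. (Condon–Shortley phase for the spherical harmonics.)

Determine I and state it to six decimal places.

l₁+l₂+l₃=21 is odd: 3j(l;000)=0 ⇒ I=0

0.000000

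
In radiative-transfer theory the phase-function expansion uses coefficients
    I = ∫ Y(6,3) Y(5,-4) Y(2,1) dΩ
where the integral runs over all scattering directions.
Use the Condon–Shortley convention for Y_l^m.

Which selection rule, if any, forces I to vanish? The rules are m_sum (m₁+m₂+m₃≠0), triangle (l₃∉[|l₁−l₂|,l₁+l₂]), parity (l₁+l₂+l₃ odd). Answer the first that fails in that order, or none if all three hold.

m₁+m₂+m₃ = 3 − 4 + 1 = 0  ✓
triangle: |6−5|=1 ≤ l₃=2 ≤ 6+5=11  ✓
parity: l₁+l₂+l₃ = 13 is odd  ✗

parity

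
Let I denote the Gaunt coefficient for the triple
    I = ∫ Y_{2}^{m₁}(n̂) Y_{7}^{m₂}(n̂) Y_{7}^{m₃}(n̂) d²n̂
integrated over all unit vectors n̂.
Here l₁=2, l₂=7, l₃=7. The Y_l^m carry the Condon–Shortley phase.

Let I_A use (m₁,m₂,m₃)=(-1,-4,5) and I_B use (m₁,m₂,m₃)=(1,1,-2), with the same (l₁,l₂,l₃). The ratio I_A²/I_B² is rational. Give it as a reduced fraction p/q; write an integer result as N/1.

l's match ⇒ only the (l;m) 3-j factors differ between A and B.
A: triangle coeff Δ(2,7,7) = 1/185640; Σ_t [1,2]: t=1:−1/14515200 t=2:+1/79833600 = -1/17740800; (3j)²=729/30940 [(2 7 7; -1 -4 5)], sign=-1
B: triangle coeff Δ(2,7,7) = 1/185640; Σ_t [0,1]: t=0:+1/1935360 t=1:−1/1209600 = -1/3225600; (3j)²=243/61880 [(2 7 7; 1 1 -2)], sign=+1
I_A²/I_B² = (729/30940)/(243/61880) = 6/1

6/1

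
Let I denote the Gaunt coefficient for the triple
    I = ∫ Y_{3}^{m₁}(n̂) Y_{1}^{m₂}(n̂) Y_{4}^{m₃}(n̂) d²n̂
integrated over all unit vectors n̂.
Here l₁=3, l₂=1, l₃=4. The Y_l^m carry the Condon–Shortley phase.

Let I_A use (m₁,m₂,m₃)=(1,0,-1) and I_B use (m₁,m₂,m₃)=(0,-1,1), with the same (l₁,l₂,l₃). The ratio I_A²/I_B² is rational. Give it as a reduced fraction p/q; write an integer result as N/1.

3/2

l's match ⇒ only the (l;m) 3-j factors differ between A and B.
A: triangle coeff Δ(3,1,4) = 1/252; Σ_t [0,0]: t=0:+1/48 = 1/48; (3j)²=5/84 [(3 1 4; 1 0 -1)], sign=-1
B: triangle coeff Δ(3,1,4) = 1/252; Σ_t [0,0]: t=0:+1/72 = 1/72; (3j)²=5/126 [(3 1 4; 0 -1 1)], sign=-1
I_A²/I_B² = (5/84)/(5/126) = 3/2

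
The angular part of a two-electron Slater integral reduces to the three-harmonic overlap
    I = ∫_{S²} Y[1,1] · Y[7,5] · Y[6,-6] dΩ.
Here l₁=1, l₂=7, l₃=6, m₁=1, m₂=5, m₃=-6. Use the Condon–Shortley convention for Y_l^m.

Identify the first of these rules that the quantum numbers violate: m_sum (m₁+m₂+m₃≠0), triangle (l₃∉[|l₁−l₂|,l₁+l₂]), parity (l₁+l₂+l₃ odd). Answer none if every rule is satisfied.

m₁+m₂+m₃ = 1 + 5 − 6 = 0  ✓
triangle: |1−7|=6 ≤ l₃=6 ≤ 1+7=8  ✓
parity: l₁+l₂+l₃ = 14 is even  ✓

none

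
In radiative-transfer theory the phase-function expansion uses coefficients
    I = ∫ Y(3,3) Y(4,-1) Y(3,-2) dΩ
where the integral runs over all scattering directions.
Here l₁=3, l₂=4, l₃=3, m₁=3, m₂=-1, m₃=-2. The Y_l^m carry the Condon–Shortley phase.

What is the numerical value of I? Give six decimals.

0.140463

m-sum 0 ✓  L=10 even ✓  1≤3≤7 ✓
Π(2lᵢ+1) = 7×9×7 = 441
triangle coeff Δ(3,4,3) = 1/34650
Σ_t [1,3]: t=1:−1/72 t=2:+1/16 t=3:−1/72 = 5/144
(3j)²=2/77 [(3 4 3; 0 0 0)], sign=-1
Σ_t [0,0]: t=0:+1/288 = 1/288
(3j)²=5/231 [(3 4 3; 3 -1 -2)], sign=-1
⇒ 4πI² = 30/121
I = (+1)√(30/121/(4π)) = 0.14046335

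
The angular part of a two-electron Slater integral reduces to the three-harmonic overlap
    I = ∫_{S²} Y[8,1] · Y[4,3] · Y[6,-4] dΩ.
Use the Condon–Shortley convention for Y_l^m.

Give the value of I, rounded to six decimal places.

Rules hold: Σm=0, L=18 even, 4≤6≤12.
N = 17·9·13 = 1989
Δ = 6!·10!·2!/19! = 1/23279256
Racah Σ t=2..4: t=2:+1/1658880 t=3:−1/518400 t=4:+1/1658880 = -1/1382400
⇒ 3j(8 4 6; 0 0 0)² = 504/46189, sgn -1
Racah Σ t=5..6: t=5:−1/19353600 t=6:+1/261273600 = -1/20901888
⇒ 3j(8 4 6; 1 3 -4)² = 21875/3325608, sgn -1
4πI² = N·(3j₀)²·(3jₘ)² = 1378125/9653501
I = +1·√(0.142759/4π) = 0.10658521

0.106585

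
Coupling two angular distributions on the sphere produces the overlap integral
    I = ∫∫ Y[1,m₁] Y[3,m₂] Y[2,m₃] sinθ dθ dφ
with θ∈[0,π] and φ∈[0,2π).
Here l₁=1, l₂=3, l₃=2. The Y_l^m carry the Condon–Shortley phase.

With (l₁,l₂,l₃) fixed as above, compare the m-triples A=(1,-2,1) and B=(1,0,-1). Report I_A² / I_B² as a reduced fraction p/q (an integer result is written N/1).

Shared (l₁,l₂,l₃)=(1,3,2): N and (l;000)² cancel in I_A²/I_B².
A: Δ = 2!·0!·4!/7! = 1/105; Racah Σ t=0..0: t=0:+1/12 = 1/12; ⇒ 3j(1 3 2; 1 -2 1)² = 2/21, sgn -1
B: Δ = 2!·0!·4!/7! = 1/105; Racah Σ t=0..0: t=0:+1/12 = 1/12; ⇒ 3j(1 3 2; 1 0 -1)² = 1/35, sgn -1
I_A²/I_B² = (2/21)/(1/35) = 10/3

10/3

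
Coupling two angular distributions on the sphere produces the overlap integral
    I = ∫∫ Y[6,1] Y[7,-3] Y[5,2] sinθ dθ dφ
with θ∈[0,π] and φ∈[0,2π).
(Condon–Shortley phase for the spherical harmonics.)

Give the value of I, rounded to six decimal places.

-0.036891

m-sum 0 ✓  L=18 even ✓  1≤5≤13 ✓
Π(2lᵢ+1) = 13×15×11 = 2145
triangle coeff Δ(6,7,5) = 1/174594420
Σ_t [2,6]: t=2:+1/4147200 t=3:−1/207360 t=4:+1/82944 t=5:−1/207360 t=6:+1/4147200 = 1/345600
(3j)²=420/46189 [(6 7 5; 0 0 0)], sign=-1
Σ_t [1,4]: t=1:−1/4354560 t=2:+1/414720 t=3:−1/345600 t=4:+1/2488320 = -1/3225600
(3j)²=81/92378 [(6 7 5; 1 -3 2)], sign=+1
⇒ 4πI² = 255150/14919047
I = (-1)√(255150/14919047/(4π)) = -0.03689116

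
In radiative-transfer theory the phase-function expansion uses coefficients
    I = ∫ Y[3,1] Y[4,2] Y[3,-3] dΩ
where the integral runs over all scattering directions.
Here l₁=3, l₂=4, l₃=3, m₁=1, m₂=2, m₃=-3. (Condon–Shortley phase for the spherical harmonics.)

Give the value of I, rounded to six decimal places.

Checks pass: Σm=0; 10 even; l₃=3∈[1,7].
(2·3+1)(2·4+1)(2·3+1) = 441
Δ: 4! 2! 4! / 11! → 1/34650
sum: t=1:−1/72 t=2:+1/16 t=3:−1/72 = 5/144
3j²(3 4 3; 0 0 0) = Δ·Π!·Σ² = 2/77  (sign -1)
sum: t=2:+1/192 = 1/192
3j²(3 4 3; 1 2 -3) = Δ·Π!·Σ² = 3/77  (sign +1)
combine: 4πI² = 441·2/77·3/77 = 54/121
take √, sign -1: I = -0.18845135

-0.188451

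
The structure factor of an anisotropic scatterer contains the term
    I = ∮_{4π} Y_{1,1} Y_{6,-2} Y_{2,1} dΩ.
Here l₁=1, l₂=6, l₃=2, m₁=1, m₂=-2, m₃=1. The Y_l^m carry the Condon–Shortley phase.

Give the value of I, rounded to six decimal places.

|1−6|≤2≤1+6 violated ⇒ I = 0

0.000000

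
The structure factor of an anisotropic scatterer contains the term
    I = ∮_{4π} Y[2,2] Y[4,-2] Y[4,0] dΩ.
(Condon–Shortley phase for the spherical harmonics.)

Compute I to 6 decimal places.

Rules hold: Σm=0, L=10 even, 2≤4≤6.
N = 5·9·9 = 405
Δ = 2!·2!·6!/11! = 1/13860
Racah Σ t=0..2: t=0:+1/192 t=1:−1/36 t=2:+1/192 = -5/288
⇒ 3j(2 4 4; 0 0 0)² = 20/693, sgn -1
Racah Σ t=0..0: t=0:+1/192 = 1/192
⇒ 3j(2 4 4; 2 -2 0)² = 3/77, sgn +1
4πI² = N·(3j₀)²·(3jₘ)² = 2700/5929
I = -1·√(0.455389/4π) = -0.19036462

-0.190365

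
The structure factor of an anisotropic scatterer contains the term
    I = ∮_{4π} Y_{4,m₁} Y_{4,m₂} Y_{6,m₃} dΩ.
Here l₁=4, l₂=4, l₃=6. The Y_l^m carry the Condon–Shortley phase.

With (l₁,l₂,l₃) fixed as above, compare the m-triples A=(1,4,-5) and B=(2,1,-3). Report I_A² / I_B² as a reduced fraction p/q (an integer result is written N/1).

l's match ⇒ only the (l;m) 3-j factors differ between A and B.
A: triangle coeff Δ(4,4,6) = 1/1261260; Σ_t [2,2]: t=2:+1/172800 = 1/172800; (3j)²=2/65 [(4 4 6; 1 4 -5)], sign=-1
B: triangle coeff Δ(4,4,6) = 1/1261260; Σ_t [0,2]: t=0:+1/11520 t=1:−1/5760 t=2:+1/51840 = -7/103680; (3j)²=7/858 [(4 4 6; 2 1 -3)], sign=+1
I_A²/I_B² = (2/65)/(7/858) = 132/35

132/35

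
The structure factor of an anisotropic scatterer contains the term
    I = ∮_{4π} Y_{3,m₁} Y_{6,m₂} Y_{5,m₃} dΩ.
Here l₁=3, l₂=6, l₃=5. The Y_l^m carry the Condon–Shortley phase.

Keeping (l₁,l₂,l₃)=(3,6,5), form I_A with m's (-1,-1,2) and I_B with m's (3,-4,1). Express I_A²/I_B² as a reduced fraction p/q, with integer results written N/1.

Shared (l₁,l₂,l₃)=(3,6,5): N and (l;000)² cancel in I_A²/I_B².
A: Δ = 4!·2!·8!/15! = 1/675675; Racah Σ t=2..4: t=2:+1/5760 t=3:−1/8640 t=4:+1/241920 = 1/16128; ⇒ 3j(3 6 5; -1 -1 2)² = 5/1001, sgn -1
B: Δ = 4!·2!·8!/15! = 1/675675; Racah Σ t=0..0: t=0:+1/69120 = 1/69120; ⇒ 3j(3 6 5; 3 -4 1)² = 4/143, sgn +1
I_A²/I_B² = (5/1001)/(4/143) = 5/28

5/28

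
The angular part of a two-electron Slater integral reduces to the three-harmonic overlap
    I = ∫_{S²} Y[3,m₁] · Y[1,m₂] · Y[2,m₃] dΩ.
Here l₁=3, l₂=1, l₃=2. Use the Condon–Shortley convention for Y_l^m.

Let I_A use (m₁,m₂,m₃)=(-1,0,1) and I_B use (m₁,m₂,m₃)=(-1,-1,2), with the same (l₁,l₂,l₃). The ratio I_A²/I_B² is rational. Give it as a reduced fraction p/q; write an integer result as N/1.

Shared (l₁,l₂,l₃)=(3,1,2): N and (l;000)² cancel in I_A²/I_B².
A: Δ = 2!·4!·0!/7! = 1/105; Racah Σ t=1..1: t=1:−1/6 = -1/6; ⇒ 3j(3 1 2; -1 0 1)² = 8/105, sgn +1
B: Δ = 2!·4!·0!/7! = 1/105; Racah Σ t=0..0: t=0:+1/48 = 1/48; ⇒ 3j(3 1 2; -1 -1 2)² = 1/105, sgn +1
I_A²/I_B² = (8/105)/(1/105) = 8/1

8/1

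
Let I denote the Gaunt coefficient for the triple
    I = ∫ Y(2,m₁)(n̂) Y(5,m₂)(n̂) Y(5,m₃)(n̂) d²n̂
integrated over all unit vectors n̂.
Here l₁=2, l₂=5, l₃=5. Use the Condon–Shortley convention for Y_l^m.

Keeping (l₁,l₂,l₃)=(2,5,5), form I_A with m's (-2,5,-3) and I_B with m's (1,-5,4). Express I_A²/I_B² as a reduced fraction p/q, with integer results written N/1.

Shared (l₁,l₂,l₃)=(2,5,5): N and (l;000)² cancel in I_A²/I_B².
A: Δ = 2!·2!·8!/13! = 1/38610; Racah Σ t=2..2: t=2:+1/161280 = 1/161280; ⇒ 3j(2 5 5; -2 5 -3)² = 1/143, sgn +1
B: Δ = 2!·2!·8!/13! = 1/38610; Racah Σ t=0..0: t=0:+1/80640 = 1/80640; ⇒ 3j(2 5 5; 1 -5 4)² = 9/286, sgn -1
I_A²/I_B² = (1/143)/(9/286) = 2/9

2/9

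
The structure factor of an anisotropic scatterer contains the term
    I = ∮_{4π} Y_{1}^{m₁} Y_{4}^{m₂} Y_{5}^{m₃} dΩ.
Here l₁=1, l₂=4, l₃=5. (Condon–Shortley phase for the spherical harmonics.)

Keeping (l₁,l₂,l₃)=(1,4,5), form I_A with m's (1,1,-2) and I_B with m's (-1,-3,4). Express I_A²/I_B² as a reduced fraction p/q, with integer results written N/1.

7/12

Shared (l₁,l₂,l₃)=(1,4,5): N and (l;000)² cancel in I_A²/I_B².
A: Δ = 0!·2!·8!/11! = 1/495; Racah Σ t=0..0: t=0:+1/1440 = 1/1440; ⇒ 3j(1 4 5; 1 1 -2)² = 7/165, sgn -1
B: Δ = 0!·2!·8!/11! = 1/495; Racah Σ t=0..0: t=0:+1/10080 = 1/10080; ⇒ 3j(1 4 5; -1 -3 4)² = 4/55, sgn -1
I_A²/I_B² = (7/165)/(4/55) = 7/12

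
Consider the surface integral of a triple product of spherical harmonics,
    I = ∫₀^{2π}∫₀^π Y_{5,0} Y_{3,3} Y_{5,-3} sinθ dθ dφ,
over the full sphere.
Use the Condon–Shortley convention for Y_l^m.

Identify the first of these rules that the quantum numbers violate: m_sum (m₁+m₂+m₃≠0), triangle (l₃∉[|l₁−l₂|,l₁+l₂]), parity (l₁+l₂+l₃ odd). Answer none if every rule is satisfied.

azimuthal sum: 0 + 3 − 3 = 0  ✓
2 ≤ 5 ≤ 8 (triangle on l)  ✓
L = 5 + 3 + 5 = 13 (odd)  ✗

parity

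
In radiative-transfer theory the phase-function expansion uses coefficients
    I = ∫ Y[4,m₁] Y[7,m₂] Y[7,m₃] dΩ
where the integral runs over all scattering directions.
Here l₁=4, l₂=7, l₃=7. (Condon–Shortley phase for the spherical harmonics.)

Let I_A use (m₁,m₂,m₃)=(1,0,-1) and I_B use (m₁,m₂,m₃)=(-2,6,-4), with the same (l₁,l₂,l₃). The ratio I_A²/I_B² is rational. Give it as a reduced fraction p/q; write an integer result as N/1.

10206/190333

Shared (l₁,l₂,l₃)=(4,7,7): N and (l;000)² cancel in I_A²/I_B².
A: Δ = 4!·4!·10!/19! = 1/58198140; Racah Σ t=0..3: t=0:+1/4354560 t=1:−1/414720 t=2:+1/345600 t=3:−1/2488320 = 1/3225600; ⇒ 3j(4 7 7; 1 0 -1)² = 81/92378, sgn +1
B: Δ = 4!·4!·10!/19! = 1/58198140; Racah Σ t=3..4: t=3:−1/130636800 t=4:+1/34836480 = 11/522547200; ⇒ 3j(4 7 7; -2 6 -4)² = 1331/81396, sgn -1
I_A²/I_B² = (81/92378)/(1331/81396) = 10206/190333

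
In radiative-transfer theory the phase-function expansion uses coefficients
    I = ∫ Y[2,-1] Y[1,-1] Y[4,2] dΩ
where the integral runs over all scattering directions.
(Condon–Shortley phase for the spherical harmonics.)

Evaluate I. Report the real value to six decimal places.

0.000000

|2−1|≤4≤2+1 violated ⇒ I = 0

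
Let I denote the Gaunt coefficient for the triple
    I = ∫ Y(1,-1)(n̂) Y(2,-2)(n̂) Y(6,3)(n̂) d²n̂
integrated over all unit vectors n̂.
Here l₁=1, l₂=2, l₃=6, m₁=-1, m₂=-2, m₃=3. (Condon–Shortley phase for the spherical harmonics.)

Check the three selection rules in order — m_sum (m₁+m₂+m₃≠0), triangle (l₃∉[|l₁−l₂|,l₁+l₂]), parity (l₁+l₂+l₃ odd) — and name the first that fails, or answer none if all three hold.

triangle

m₁+m₂+m₃ = -1 − 2 + 3 = 0  ✓
triangle: |1−2|=1 ≤ l₃=6 ≤ 1+2=3  ✗
parity: l₁+l₂+l₃ = 9 is odd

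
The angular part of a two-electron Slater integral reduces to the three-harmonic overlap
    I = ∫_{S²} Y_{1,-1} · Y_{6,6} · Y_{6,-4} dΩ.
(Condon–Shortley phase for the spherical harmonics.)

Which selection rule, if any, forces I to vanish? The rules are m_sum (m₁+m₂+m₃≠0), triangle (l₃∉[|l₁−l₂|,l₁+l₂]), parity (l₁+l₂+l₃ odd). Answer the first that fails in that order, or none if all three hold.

Σmᵢ = 1  ✗
l₃∈[|l₁−l₂|,l₁+l₂]=[5,7], have l₃=6
Σlᵢ = 13 ⇒ odd

m_sum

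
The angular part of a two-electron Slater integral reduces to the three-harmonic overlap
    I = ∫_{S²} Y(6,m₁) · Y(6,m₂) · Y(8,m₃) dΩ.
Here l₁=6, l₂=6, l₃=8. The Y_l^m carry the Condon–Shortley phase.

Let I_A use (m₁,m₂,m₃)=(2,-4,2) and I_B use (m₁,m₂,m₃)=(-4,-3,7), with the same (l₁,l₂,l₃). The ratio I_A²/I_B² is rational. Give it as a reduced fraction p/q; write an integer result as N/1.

56/143

Shared (l₁,l₂,l₃)=(6,6,8): N and (l;000)² cancel in I_A²/I_B².
A: Δ = 4!·8!·8!/21! = 1/1309458150; Racah Σ t=0..2: t=0:+1/19906560 t=1:−1/21772800 t=2:+1/232243200 = 1/116121600; ⇒ 3j(6 6 8; 2 -4 2)² = 48/46189, sgn +1
B: Δ = 4!·8!·8!/21! = 1/1309458150; Racah Σ t=2..3: t=2:+1/812851200 t=3:−1/1219276800 = 1/2438553600; ⇒ 3j(6 6 8; -4 -3 7)² = 6/2261, sgn -1
I_A²/I_B² = (48/46189)/(6/2261) = 56/143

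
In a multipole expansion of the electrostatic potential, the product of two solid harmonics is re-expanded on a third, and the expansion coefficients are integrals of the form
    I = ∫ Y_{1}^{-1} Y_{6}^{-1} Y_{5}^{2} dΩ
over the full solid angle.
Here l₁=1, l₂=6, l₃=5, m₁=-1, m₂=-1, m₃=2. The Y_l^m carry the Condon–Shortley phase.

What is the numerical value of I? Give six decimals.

m-sum 0 ✓  L=12 even ✓  5≤5≤7 ✓
Π(2lᵢ+1) = 3×13×11 = 429
triangle coeff Δ(1,6,5) = 1/858
Σ_t [1,1]: t=1:−1/14400 = -1/14400
(3j)²=6/143 [(1 6 5; 0 0 0)], sign=+1
Σ_t [2,2]: t=2:+1/60480 = 1/60480
(3j)²=5/429 [(1 6 5; -1 -1 2)], sign=-1
⇒ 4πI² = 30/143
I = (-1)√(30/143/(4π)) = -0.12920749

-0.129207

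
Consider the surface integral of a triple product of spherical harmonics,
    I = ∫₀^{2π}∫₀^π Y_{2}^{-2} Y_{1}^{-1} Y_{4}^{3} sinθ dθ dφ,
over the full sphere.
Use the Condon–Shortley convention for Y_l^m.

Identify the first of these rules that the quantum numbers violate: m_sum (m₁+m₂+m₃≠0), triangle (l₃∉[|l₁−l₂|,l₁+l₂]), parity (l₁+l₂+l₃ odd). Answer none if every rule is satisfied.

triangle

azimuthal sum: -2 − 1 + 3 = 0  ✓
1 ≤ 4 ≤ 3 (triangle on l)  ✗
L = 2 + 1 + 4 = 7 (odd)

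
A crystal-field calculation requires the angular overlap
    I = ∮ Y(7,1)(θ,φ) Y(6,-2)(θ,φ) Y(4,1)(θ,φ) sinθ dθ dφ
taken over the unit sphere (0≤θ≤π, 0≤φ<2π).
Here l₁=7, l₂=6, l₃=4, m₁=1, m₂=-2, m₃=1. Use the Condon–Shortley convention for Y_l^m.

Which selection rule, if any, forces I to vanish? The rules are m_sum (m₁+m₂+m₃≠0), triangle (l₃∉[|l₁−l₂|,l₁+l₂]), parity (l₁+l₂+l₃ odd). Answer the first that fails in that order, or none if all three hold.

parity

m₁+m₂+m₃ = 1 − 2 + 1 = 0  ✓
triangle: |7−6|=1 ≤ l₃=4 ≤ 7+6=13  ✓
parity: l₁+l₂+l₃ = 17 is odd  ✗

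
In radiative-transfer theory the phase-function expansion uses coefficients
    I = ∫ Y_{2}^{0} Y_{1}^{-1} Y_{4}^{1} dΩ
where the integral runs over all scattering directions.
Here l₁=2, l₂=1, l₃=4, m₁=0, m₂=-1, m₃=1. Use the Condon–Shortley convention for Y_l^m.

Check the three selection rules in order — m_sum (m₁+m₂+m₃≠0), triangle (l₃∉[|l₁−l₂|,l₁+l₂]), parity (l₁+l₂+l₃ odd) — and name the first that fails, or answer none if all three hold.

azimuthal sum: 0 − 1 + 1 = 0  ✓
1 ≤ 4 ≤ 3 (triangle on l)  ✗
L = 2 + 1 + 4 = 7 (odd)

triangle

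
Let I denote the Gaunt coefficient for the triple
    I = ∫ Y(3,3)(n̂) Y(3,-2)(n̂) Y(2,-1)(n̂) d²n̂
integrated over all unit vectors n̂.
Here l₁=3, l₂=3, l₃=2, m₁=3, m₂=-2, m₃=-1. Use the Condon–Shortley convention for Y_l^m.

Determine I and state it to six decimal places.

m-sum 0 ✓  L=8 even ✓  0≤2≤6 ✓
Π(2lᵢ+1) = 7×7×5 = 245
triangle coeff Δ(3,3,2) = 1/3780
Σ_t [1,3]: t=1:−1/24 t=2:+1/4 t=3:−1/24 = 1/6
(3j)²=4/105 [(3 3 2; 0 0 0)], sign=+1
Σ_t [0,0]: t=0:+1/48 = 1/48
(3j)²=5/84 [(3 3 2; 3 -2 -1)], sign=-1
⇒ 4πI² = 5/9
I = (-1)√(5/9/(4π)) = -0.21026104

-0.210261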